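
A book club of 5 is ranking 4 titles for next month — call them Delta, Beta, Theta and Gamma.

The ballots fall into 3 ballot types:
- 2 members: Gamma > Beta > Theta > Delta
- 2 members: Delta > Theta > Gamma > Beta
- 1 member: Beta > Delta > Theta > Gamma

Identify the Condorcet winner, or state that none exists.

none

Pairwise majorities:
Delta vs Beta: Beta, 3–2.
Delta–Theta: Delta 3–2.
Delta–Gamma: Delta 3–2.
Beta–Theta: Beta 3–2.
Beta vs Gamma: Gamma wins 4–1.
Theta vs Gamma: Theta wins 3–2.
No book is unbeaten: Delta loses to Beta; Beta loses to Gamma; Theta loses to Delta; Gamma loses to Delta. In particular Delta beats Gamma beats Beta beats Delta is a majority cycle — no Condorcet winner exists.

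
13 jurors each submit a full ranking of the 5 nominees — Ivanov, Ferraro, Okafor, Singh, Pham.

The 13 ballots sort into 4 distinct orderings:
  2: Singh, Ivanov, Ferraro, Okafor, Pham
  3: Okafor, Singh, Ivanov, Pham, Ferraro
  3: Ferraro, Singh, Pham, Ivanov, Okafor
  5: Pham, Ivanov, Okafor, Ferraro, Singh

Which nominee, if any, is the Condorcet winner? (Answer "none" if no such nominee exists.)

Head-to-head results (13 jurors):
Ivanov vs Ferraro: 10 to 3, Ivanov.
Ivanov vs Okafor: 2+3+5 = 10 for Ivanov, 3 for Okafor — Ivanov by 10–3.
Ivanov vs Singh: 5 for Ivanov, 8 for Singh — Singh by 8–5.
Ivanov vs Pham: 5 to 8, Pham.
Ferraro vs Okafor: Ferraro is ranked higher on 2+3 = 5 ballots, Okafor on 8. Okafor wins 8–5.
Ferraro vs Singh: Ferraro preferred on 3+5 = 8 ballots; Ferraro wins 8–5.
Ferraro vs Pham: Ferraro preferred on 2+3 = 5 ballots; Pham wins 8–5.
Okafor vs Singh: 8 to 5, Okafor.
Okafor vs Pham: 2+3 = 5 for Okafor, 8 for Pham — Pham by 8–5.
Singh vs Pham: Singh preferred on 2+3+3 = 8 ballots; Singh wins 8–5.
Each nominee drops at least one matchup (Ivanov loses to Singh; Ferraro loses to Ivanov; Okafor loses to Ivanov; Singh loses to Ferraro; Pham loses to Singh); the cycle Ivanov → Ferraro → Singh → Ivanov rules out a Condorcet winner.

none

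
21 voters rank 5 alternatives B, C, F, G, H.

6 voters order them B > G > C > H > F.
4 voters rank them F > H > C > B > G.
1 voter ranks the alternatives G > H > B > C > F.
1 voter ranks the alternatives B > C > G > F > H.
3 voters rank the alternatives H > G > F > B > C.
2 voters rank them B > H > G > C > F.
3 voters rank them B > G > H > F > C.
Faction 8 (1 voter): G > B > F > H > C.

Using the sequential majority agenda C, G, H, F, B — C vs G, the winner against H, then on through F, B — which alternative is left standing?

B

Round 1: C vs G — 5–16, G advances.
Round 2: G vs H — 12–9, G advances.
Round 3: G vs F — 17–4, G advances.
Round 4: G vs B — 5–16, B advances.
The agenda winner is B.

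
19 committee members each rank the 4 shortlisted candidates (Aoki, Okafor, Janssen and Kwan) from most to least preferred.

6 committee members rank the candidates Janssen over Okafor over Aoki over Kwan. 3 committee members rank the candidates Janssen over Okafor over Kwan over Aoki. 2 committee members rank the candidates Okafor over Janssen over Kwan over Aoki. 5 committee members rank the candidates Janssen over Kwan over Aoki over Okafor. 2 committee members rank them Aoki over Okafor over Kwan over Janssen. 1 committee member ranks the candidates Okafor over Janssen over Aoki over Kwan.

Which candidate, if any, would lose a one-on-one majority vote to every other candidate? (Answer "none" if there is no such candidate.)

Aoki

Pairwise majorities:
Aoki vs Okafor: Aoki preferred on 5+2 = 7 ballots; Okafor wins 12–7.
Aoki vs Janssen: 2 to 17, Janssen.
Aoki vs Kwan: Kwan, 10–9.
Okafor–Janssen: Janssen 14–5.
Okafor vs Kwan: Okafor, 14–5.
Janssen vs Kwan: 17 to 2, Janssen.
Only Aoki has no wins; Aoki is the Condorcet loser.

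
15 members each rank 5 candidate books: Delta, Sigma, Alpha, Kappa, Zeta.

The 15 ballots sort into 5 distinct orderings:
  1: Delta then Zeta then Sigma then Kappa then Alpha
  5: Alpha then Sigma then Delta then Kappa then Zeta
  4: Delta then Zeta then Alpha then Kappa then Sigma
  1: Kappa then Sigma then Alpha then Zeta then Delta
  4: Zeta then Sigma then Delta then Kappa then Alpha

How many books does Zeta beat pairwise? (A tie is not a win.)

3

Zeta against each rival (15 members):
Zeta vs Delta: 5 to 10, Delta.
Zeta vs Sigma: Zeta wins 9–6.
Zeta vs Alpha: Zeta wins 9–6.
Zeta–Kappa: Zeta 9–6.
Zeta beats Sigma, Alpha, Kappa; loses to Delta — 3 pairwise wins.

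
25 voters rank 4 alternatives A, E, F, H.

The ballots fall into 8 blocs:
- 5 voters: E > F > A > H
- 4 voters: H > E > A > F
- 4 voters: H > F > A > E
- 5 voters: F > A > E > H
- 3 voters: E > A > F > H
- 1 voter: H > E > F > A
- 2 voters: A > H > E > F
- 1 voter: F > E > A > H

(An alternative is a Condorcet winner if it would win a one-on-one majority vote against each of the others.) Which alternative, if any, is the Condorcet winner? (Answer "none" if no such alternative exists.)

Pairwise majorities:
A vs E: E, 14–11.
A vs F: F, 16–9.
A vs H: 16 to 9, A.
E vs F: E preferred on 5+4+3+1+2 = 15 ballots; E wins 15–10.
E vs H: E is ranked higher on 5+5+3+1 = 14 ballots, H on 11. E wins 14–11.
F–H: F 14–11.
E wins every pairwise contest, so E is the Condorcet winner.

E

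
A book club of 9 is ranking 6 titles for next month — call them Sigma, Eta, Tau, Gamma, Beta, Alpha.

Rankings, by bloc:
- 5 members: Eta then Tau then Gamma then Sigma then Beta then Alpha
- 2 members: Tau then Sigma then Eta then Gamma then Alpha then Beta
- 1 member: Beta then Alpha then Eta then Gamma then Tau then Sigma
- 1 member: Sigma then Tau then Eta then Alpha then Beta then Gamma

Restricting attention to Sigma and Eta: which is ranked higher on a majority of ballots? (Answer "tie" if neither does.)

Eta

Ballots ranking Sigma above Eta: 2 + 1 = 3.
Ballots ranking Eta above Sigma: 9 − 3 = 6.
Eta wins the head-to-head 6–3.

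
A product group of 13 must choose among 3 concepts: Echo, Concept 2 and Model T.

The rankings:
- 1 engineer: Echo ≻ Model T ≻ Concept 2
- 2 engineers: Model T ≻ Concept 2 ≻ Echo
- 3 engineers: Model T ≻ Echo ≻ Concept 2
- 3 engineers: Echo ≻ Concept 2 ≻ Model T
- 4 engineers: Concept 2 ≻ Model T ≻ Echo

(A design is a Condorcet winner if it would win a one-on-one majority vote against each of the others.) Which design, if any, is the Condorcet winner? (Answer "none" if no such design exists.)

none

Pairwise majorities:
Echo vs Concept 2: Echo wins 7–6.
Echo vs Model T: Model T wins 9–4.
Concept 2 vs Model T: Concept 2 wins 7–6.
Every design loses at least once (Echo loses to Model T; Concept 2 loses to Echo; Model T loses to Concept 2). The majority relation contains the cycle Echo > Concept 2 > Model T > Echo, so there is no Condorcet winner.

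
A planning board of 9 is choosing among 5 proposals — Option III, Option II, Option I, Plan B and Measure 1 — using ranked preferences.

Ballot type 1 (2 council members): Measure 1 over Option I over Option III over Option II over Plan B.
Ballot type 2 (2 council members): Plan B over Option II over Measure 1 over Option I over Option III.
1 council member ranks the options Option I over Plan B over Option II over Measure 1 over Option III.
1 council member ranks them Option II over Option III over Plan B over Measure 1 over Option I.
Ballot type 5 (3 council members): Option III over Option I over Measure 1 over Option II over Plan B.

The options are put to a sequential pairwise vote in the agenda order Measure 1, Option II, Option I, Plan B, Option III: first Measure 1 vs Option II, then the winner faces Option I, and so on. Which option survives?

Measure 1

Round 1: Measure 1 vs Option II — 5–4, Measure 1 advances.
Round 2: Measure 1 vs Option I — 5–4, Measure 1 advances.
Round 3: Measure 1 vs Plan B — 5–4, Measure 1 advances.
Round 4: Measure 1 vs Option III — 5–4, Measure 1 advances.
The agenda winner is Measure 1.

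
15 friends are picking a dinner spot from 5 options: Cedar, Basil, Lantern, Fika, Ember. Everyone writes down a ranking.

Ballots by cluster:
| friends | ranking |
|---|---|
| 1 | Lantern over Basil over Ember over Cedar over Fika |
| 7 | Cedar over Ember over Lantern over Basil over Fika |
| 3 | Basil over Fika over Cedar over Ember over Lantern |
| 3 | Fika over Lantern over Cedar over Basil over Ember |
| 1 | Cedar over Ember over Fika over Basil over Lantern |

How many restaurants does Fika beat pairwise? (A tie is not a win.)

0

Fika against each rival (15 friends):
Fika–Cedar: Cedar 9–6.
Fika vs Basil: Basil wins 11–4.
Fika vs Lantern: 7 to 8, Lantern.
Fika vs Ember: Ember, 9–6.
Fika beats no one; loses to Cedar, Basil, Lantern, Ember — 0 pairwise wins.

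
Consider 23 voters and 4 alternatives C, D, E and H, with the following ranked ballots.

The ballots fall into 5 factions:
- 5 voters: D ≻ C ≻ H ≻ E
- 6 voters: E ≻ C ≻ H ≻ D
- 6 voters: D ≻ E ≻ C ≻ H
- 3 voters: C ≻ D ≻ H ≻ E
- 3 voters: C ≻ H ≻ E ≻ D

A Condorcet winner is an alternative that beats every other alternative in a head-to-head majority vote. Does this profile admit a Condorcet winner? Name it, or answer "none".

none

Check each pair by majority over 23 ballots:
C–D: C 12–11.
C vs E: E wins 12–11.
C–H: C 23–0.
D–E: D 14–9.
D vs H: D wins 14–9.
E vs H: E wins 12–11.
No alternative is unbeaten: C loses to E; D loses to C; E loses to D; H loses to C. In particular C → D → E → C is a majority cycle — no Condorcet winner exists.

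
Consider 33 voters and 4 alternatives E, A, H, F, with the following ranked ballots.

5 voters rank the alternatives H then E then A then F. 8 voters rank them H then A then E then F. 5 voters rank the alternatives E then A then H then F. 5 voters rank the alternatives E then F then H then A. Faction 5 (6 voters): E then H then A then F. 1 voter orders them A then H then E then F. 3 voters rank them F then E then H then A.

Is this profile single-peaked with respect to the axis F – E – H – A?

no

Axis positions: F=1, E=2, H=3, A=4.
Faction 1 (peak H at position 3): ranking walks positions 3-2-4-1, expanding outward from the peak — single-peaked.
Faction 2 (peak H at position 3): ranking walks positions 3-4-2-1, expanding outward from the peak — single-peaked.
Faction 3: ranking walks positions 2-4-3-1; A is ranked above H even though H lies between A and the peak E on the axis — preferences dip and rise again. Not single-peaked.
Faction 4 (peak E at position 2): ranking walks positions 2-1-3-4, expanding outward from the peak — single-peaked.
Faction 5 (peak E at position 2): ranking walks positions 2-3-4-1, expanding outward from the peak — single-peaked.
Faction 6 (peak A at position 4): ranking walks positions 4-3-2-1, expanding outward from the peak — single-peaked.
Faction 7 (peak F at position 1): ranking walks positions 1-2-3-4, expanding outward from the peak — single-peaked.
Faction 3 violates single-peakedness, so the profile is not single-peaked on this axis.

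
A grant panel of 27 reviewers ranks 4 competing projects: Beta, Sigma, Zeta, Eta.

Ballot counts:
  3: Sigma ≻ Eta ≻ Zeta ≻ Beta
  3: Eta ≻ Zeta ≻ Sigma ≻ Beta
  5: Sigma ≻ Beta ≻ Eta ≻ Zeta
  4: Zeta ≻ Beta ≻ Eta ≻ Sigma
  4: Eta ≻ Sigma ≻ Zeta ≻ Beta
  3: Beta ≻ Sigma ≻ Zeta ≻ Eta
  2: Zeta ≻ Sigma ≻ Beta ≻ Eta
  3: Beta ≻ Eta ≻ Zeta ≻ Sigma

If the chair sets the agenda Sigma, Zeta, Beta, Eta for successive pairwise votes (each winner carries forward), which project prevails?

Round 1: Sigma vs Zeta — 15–12, Sigma advances.
Round 2: Sigma vs Beta — 17–10, Sigma advances.
Round 3: Sigma vs Eta — 13–14, Eta advances.
The agenda winner is Eta.

Eta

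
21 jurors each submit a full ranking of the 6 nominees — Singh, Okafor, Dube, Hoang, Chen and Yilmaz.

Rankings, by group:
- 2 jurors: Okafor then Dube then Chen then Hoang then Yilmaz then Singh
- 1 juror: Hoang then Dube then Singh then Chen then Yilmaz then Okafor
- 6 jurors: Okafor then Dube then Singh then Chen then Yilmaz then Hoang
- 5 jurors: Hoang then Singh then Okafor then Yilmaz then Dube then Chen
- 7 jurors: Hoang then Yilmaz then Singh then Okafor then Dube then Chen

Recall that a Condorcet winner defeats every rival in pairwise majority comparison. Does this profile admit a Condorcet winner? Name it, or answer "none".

Check each pair by majority over 21 ballots:
Singh vs Okafor: Singh wins 13–8.
Singh vs Dube: Singh wins 12–9.
Singh vs Hoang: Hoang wins 15–6.
Singh vs Chen: Singh preferred on 1+6+5+7 = 19 ballots; Singh wins 19–2.
Singh vs Yilmaz: 12 to 9, Singh.
Okafor vs Dube: 20 to 1, Okafor.
Okafor vs Hoang: Hoang, 13–8.
Okafor vs Chen: Okafor preferred on 2+6+5+7 = 20 ballots; Okafor wins 20–1.
Okafor vs Yilmaz: Okafor preferred on 2+6+5 = 13 ballots; Okafor wins 13–8.
Dube vs Hoang: Hoang wins 13–8.
Dube vs Chen: Dube wins 21–0.
Dube vs Yilmaz: 2+1+6 = 9 for Dube, 12 for Yilmaz — Yilmaz by 12–9.
Hoang vs Chen: 1+5+7 = 13 for Hoang, 8 for Chen — Hoang by 13–8.
Hoang vs Yilmaz: Hoang wins 15–6.
Chen vs Yilmaz: Yilmaz, 12–9.
Hoang wins every pairwise contest, so Hoang is the Condorcet winner.

Hoang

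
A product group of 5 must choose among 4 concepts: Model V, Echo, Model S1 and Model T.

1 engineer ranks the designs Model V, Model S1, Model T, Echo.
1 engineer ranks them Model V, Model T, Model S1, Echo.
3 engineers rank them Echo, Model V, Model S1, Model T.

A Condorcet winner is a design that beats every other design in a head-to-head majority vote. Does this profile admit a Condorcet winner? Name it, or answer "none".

Head-to-head results (5 engineers):
Model V vs Echo: 2 to 3, Echo.
Model V vs Model S1: Model V preferred on 1+1+3 = 5 ballots; Model V wins 5–0.
Model V vs Model T: Model V is ranked higher on 1+1+3 = 5 ballots, Model T on 0. Model V wins 5–0.
Echo vs Model S1: Echo is ranked higher on 3 ballots, Model S1 on 2. Echo wins 3–2.
Echo vs Model T: Echo is ranked higher on 3 ballots, Model T on 2. Echo wins 3–2.
Model S1 vs Model T: 1+3 = 4 for Model S1, 1 for Model T — Model S1 by 4–1.
Echo wins every pairwise contest, so Echo is the Condorcet winner.

Echo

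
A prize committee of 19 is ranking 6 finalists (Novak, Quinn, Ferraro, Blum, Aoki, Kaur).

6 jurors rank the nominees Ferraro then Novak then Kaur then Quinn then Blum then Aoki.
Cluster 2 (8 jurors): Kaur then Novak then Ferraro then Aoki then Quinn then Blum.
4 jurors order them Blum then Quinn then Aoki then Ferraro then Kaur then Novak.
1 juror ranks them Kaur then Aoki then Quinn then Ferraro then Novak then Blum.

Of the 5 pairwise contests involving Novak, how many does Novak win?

3

Novak against each rival (19 jurors):
Novak vs Quinn: Novak, 14–5.
Novak vs Ferraro: Ferraro, 11–8.
Novak–Blum: Novak 15–4.
Novak vs Aoki: 6+8 = 14 for Novak, 5 for Aoki — Novak by 14–5.
Novak vs Kaur: Novak is ranked higher on 6 ballots, Kaur on 13. Kaur wins 13–6.
Novak beats Quinn, Blum, Aoki; loses to Ferraro, Kaur — 3 pairwise wins.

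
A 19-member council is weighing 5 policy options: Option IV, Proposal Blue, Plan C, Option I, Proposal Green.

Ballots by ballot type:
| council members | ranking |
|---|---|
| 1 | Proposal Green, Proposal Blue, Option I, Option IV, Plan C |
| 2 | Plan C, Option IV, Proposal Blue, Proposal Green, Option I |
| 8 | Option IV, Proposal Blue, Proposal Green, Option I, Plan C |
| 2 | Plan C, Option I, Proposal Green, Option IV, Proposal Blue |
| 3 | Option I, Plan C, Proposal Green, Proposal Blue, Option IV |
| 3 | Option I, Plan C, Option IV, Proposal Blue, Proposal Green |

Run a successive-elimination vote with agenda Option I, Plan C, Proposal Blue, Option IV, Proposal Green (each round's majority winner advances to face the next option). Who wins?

Round 1: Option I vs Plan C — 15–4, Option I advances.
Round 2: Option I vs Proposal Blue — 8–11, Proposal Blue advances.
Round 3: Proposal Blue vs Option IV — 4–15, Option IV advances.
Round 4: Option IV vs Proposal Green — 13–6, Option IV advances.
Option IV survives the agenda.

Option IV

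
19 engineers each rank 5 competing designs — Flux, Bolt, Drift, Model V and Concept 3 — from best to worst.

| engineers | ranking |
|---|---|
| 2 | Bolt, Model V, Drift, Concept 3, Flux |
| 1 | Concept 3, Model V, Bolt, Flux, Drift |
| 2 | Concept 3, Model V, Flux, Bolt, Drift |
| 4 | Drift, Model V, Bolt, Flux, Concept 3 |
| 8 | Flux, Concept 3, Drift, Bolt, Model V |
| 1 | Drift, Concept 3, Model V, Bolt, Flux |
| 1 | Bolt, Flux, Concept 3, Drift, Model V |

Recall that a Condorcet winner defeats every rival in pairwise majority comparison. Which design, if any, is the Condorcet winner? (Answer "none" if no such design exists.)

Head-to-head results (19 engineers):
Flux–Bolt: Flux 10–9.
Flux vs Drift: Flux, 12–7.
Flux vs Model V: Model V, 10–9.
Flux vs Concept 3: Flux wins 13–6.
Bolt–Drift: Drift 13–6.
Bolt vs Model V: Bolt, 11–8.
Bolt vs Concept 3: Concept 3 wins 12–7.
Drift vs Model V: Drift wins 14–5.
Drift vs Concept 3: Concept 3 wins 12–7.
Model V vs Concept 3: Concept 3, 13–6.
Each design drops at least one matchup (Flux loses to Model V; Bolt loses to Flux; Drift loses to Flux; Model V loses to Bolt; Concept 3 loses to Flux); the cycle Flux beats Bolt beats Model V beats Flux rules out a Condorcet winner.

none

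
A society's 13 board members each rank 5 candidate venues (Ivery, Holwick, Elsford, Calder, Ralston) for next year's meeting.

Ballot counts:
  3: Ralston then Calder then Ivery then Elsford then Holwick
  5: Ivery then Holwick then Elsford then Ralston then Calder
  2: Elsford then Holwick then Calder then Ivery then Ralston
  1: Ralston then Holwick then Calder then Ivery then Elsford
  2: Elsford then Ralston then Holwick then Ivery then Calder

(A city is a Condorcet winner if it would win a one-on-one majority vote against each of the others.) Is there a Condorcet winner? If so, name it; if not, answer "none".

Ivery

Pairwise majorities:
Ivery vs Holwick: 8 to 5, Ivery.
Ivery vs Elsford: Ivery wins 9–4.
Ivery vs Calder: Ivery is ranked higher on 5+2 = 7 ballots, Calder on 6. Ivery wins 7–6.
Ivery vs Ralston: Ivery wins 7–6.
Holwick vs Elsford: Elsford wins 7–6.
Holwick vs Calder: Holwick, 10–3.
Holwick–Ralston: Holwick 7–6.
Elsford vs Calder: 5+2+2 = 9 for Elsford, 4 for Calder — Elsford by 9–4.
Elsford vs Ralston: Elsford is ranked higher on 5+2+2 = 9 ballots, Ralston on 4. Elsford wins 9–4.
Calder vs Ralston: 2 to 11, Ralston.
Ivery defeats every rival head-to-head and is the Condorcet winner.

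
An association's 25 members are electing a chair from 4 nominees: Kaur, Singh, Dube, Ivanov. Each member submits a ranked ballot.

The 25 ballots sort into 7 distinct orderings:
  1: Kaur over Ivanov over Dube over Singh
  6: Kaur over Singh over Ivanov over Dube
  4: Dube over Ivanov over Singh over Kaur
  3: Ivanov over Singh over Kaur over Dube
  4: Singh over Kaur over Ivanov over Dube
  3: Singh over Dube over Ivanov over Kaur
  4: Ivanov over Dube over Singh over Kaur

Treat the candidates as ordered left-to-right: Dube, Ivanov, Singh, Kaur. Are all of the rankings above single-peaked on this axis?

Axis positions: Dube=1, Ivanov=2, Singh=3, Kaur=4.
Type 1: ranking walks positions 4-2-1-3; Ivanov is ranked above Singh even though Singh lies between Ivanov and the peak Kaur on the axis — preferences dip and rise again. Not single-peaked.
Type 2 (peak Kaur at position 4): ranking walks positions 4-3-2-1, expanding outward from the peak — single-peaked.
Type 3 (peak Dube at position 1): ranking walks positions 1-2-3-4, expanding outward from the peak — single-peaked.
Type 4 (peak Ivanov at position 2): ranking walks positions 2-3-4-1, expanding outward from the peak — single-peaked.
Type 5 (peak Singh at position 3): ranking walks positions 3-4-2-1, expanding outward from the peak — single-peaked.
Type 6: ranking walks positions 3-1-2-4; Dube is ranked above Ivanov even though Ivanov lies between Dube and the peak Singh on the axis — preferences dip and rise again. Not single-peaked.
Type 7 (peak Ivanov at position 2): ranking walks positions 2-1-3-4, expanding outward from the peak — single-peaked.
Type 1 violates single-peakedness, so the profile is not single-peaked on this axis.

no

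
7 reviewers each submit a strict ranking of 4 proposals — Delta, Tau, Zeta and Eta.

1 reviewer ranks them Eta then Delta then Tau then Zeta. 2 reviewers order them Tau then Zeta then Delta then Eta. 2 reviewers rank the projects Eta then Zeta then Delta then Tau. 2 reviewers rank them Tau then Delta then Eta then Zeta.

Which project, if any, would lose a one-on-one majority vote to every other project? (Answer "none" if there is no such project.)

Pairwise majorities:
Delta vs Tau: 3 to 4, Tau.
Delta vs Zeta: Zeta, 4–3.
Delta vs Eta: Delta wins 4–3.
Tau vs Zeta: Tau is ranked higher on 1+2+2 = 5 ballots, Zeta on 2. Tau wins 5–2.
Tau–Eta: Tau 4–3.
Zeta–Eta: Eta 5–2.
No project is winless: Delta beats Eta; Tau beats Delta; Zeta beats Delta; Eta beats Zeta. There is no Condorcet loser.

none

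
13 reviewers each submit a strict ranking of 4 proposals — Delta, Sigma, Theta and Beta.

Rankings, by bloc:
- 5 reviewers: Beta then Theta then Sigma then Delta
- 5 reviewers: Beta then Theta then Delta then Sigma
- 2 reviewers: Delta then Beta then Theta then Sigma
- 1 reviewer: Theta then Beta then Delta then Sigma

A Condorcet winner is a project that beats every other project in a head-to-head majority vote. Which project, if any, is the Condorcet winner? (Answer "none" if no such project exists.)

Pairwise majorities:
Delta vs Sigma: Delta wins 8–5.
Delta vs Theta: Theta, 11–2.
Delta–Beta: Beta 11–2.
Sigma vs Theta: Theta, 13–0.
Sigma vs Beta: Beta, 13–0.
Theta–Beta: Beta 12–1.
Beta wins every pairwise contest, so Beta is the Condorcet winner.

Beta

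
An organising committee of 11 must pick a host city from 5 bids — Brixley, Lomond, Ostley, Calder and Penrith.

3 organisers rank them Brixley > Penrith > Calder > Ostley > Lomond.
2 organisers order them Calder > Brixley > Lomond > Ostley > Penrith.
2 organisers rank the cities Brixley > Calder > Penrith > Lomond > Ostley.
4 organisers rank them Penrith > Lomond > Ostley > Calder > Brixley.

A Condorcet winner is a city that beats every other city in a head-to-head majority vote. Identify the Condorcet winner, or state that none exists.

none

Pairwise majorities:
Brixley vs Lomond: Brixley wins 7–4.
Brixley vs Ostley: Brixley wins 7–4.
Brixley vs Calder: Brixley is ranked higher on 3+2 = 5 ballots, Calder on 6. Calder wins 6–5.
Brixley vs Penrith: 3+2+2 = 7 for Brixley, 4 for Penrith — Brixley by 7–4.
Lomond vs Ostley: 2+2+4 = 8 for Lomond, 3 for Ostley — Lomond by 8–3.
Lomond vs Calder: Calder, 7–4.
Lomond vs Penrith: 2 to 9, Penrith.
Ostley–Calder: Calder 7–4.
Ostley vs Penrith: Ostley preferred on 2 ballots; Penrith wins 9–2.
Calder vs Penrith: Penrith, 7–4.
Every city loses at least once (Brixley loses to Calder; Lomond loses to Brixley; Ostley loses to Brixley; Calder loses to Penrith; Penrith loses to Brixley). The majority relation contains the cycle Brixley → Penrith → Calder → Brixley, so there is no Condorcet winner.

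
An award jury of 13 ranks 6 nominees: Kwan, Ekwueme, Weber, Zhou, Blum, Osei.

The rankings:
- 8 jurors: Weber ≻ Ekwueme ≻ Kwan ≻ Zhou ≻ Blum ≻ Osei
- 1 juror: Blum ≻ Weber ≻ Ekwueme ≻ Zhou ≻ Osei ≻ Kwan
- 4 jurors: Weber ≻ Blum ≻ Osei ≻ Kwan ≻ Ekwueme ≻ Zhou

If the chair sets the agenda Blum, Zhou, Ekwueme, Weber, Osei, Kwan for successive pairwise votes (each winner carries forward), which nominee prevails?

Weber

Round 1: Blum vs Zhou — 5–8, Zhou advances.
Round 2: Zhou vs Ekwueme — 0–13, Ekwueme advances.
Round 3: Ekwueme vs Weber — 0–13, Weber advances.
Round 4: Weber vs Osei — 13–0, Weber advances.
Round 5: Weber vs Kwan — 13–0, Weber advances.
Weber survives the agenda.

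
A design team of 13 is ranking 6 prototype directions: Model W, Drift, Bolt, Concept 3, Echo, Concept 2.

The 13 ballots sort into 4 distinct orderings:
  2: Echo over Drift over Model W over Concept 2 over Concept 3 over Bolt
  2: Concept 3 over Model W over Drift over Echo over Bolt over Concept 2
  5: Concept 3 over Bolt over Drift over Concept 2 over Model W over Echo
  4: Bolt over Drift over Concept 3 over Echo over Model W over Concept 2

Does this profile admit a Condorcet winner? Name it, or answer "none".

Concept 3

Check each pair by majority over 13 ballots:
Model W vs Drift: Drift wins 11–2.
Model W vs Bolt: Bolt, 9–4.
Model W vs Concept 3: Concept 3, 11–2.
Model W vs Echo: Model W wins 7–6.
Model W vs Concept 2: Model W, 8–5.
Drift vs Bolt: Bolt, 9–4.
Drift–Concept 3: Concept 3 7–6.
Drift vs Echo: Drift wins 11–2.
Drift–Concept 2: Drift 13–0.
Bolt–Concept 3: Concept 3 9–4.
Bolt vs Echo: Bolt wins 9–4.
Bolt vs Concept 2: Bolt wins 11–2.
Concept 3 vs Echo: Concept 3, 11–2.
Concept 3 vs Concept 2: Concept 3 wins 11–2.
Echo–Concept 2: Echo 8–5.
Concept 3 wins every pairwise contest, so Concept 3 is the Condorcet winner.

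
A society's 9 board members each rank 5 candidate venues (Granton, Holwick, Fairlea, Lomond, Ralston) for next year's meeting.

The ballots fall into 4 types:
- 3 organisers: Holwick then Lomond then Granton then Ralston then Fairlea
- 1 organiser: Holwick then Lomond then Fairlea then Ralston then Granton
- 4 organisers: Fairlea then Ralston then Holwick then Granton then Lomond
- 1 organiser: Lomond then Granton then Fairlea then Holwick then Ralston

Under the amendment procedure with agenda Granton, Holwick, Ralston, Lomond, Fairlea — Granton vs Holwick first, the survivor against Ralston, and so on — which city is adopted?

Fairlea

Round 1: Granton vs Holwick — 1–8, Holwick advances.
Round 2: Holwick vs Ralston — 5–4, Holwick advances.
Round 3: Holwick vs Lomond — 8–1, Holwick advances.
Round 4: Holwick vs Fairlea — 4–5, Fairlea advances.
Fairlea survives the agenda.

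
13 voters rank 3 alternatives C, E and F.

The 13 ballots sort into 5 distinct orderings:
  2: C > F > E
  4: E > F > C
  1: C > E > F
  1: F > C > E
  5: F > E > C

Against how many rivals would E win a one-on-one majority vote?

1

E against each rival (13 voters):
E vs C: E, 9–4.
E–F: F 8–5.
E beats C; loses to F — 1 pairwise win.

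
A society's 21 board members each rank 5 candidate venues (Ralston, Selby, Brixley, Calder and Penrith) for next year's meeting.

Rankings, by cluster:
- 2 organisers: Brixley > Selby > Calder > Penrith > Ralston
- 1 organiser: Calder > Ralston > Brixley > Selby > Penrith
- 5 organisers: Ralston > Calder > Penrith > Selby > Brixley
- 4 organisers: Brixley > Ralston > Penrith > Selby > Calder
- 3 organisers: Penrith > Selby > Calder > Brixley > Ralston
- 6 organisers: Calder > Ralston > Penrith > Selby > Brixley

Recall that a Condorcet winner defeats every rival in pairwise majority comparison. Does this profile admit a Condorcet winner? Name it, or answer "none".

Calder

Check each pair by majority over 21 ballots:
Ralston–Selby: Ralston 16–5.
Ralston–Brixley: Ralston 12–9.
Ralston vs Calder: Calder, 12–9.
Ralston vs Penrith: Ralston, 16–5.
Selby vs Brixley: Selby, 14–7.
Selby vs Calder: Calder wins 12–9.
Selby vs Penrith: Penrith, 18–3.
Brixley–Calder: Calder 15–6.
Brixley vs Penrith: Penrith, 14–7.
Calder vs Penrith: Calder wins 14–7.
Calder beats each of Ralston, Selby, Brixley, Penrith — Calder is the Condorcet winner.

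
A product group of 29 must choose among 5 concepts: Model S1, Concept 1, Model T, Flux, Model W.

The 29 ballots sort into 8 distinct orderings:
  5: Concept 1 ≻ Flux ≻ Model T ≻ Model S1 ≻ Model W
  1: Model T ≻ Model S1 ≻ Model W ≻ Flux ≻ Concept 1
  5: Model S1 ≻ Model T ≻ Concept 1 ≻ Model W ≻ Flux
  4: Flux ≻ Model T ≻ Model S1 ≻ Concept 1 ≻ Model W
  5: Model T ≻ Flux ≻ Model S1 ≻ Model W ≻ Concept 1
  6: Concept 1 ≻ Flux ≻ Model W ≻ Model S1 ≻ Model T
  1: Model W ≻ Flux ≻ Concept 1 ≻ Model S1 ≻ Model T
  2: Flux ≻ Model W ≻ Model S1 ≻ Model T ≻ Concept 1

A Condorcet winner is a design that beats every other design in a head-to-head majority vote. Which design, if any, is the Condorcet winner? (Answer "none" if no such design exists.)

none

Pairwise majorities:
Model S1 vs Concept 1: Model S1 is ranked higher on 1+5+4+5+2 = 17 ballots, Concept 1 on 12. Model S1 wins 17–12.
Model S1–Model T: Model T 15–14.
Model S1 vs Flux: Flux, 23–6.
Model S1–Model W: Model S1 20–9.
Concept 1 vs Model T: Model T wins 17–12.
Concept 1–Flux: Concept 1 16–13.
Concept 1 vs Model W: Concept 1, 20–9.
Model T vs Flux: 11 to 18, Flux.
Model T–Model W: Model T 20–9.
Flux vs Model W: Flux preferred on 5+4+5+6+2 = 22 ballots; Flux wins 22–7.
No design is unbeaten: Model S1 loses to Model T; Concept 1 loses to Model S1; Model T loses to Flux; Flux loses to Concept 1; Model W loses to Model S1. In particular Model S1 > Concept 1 > Flux > Model S1 is a majority cycle — no Condorcet winner exists.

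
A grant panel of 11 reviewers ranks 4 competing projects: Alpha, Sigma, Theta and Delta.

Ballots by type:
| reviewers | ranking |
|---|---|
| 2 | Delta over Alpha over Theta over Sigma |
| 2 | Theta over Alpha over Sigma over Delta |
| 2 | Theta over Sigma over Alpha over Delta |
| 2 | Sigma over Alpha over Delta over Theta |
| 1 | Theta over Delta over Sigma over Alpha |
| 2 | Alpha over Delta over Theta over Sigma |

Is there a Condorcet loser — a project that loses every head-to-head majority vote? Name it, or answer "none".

none

Pairwise majorities:
Alpha vs Sigma: Alpha, 6–5.
Alpha vs Theta: 2+2+2 = 6 for Alpha, 5 for Theta — Alpha by 6–5.
Alpha vs Delta: Alpha preferred on 2+2+2+2 = 8 ballots; Alpha wins 8–3.
Sigma vs Theta: Theta, 9–2.
Sigma vs Delta: Sigma, 6–5.
Theta–Delta: Delta 6–5.
No project is winless: Alpha beats Sigma; Sigma beats Delta; Theta beats Sigma; Delta beats Theta. There is no Condorcet loser.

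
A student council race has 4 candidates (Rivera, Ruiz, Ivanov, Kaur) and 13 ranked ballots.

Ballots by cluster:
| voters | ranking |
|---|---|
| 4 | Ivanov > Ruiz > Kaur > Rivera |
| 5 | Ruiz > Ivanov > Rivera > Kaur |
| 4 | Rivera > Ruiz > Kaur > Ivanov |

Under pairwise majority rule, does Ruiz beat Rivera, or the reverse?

Ruiz

Ballots ranking Ruiz above Rivera: 4 + 5 = 9.
Ballots ranking Rivera above Ruiz: 13 − 9 = 4.
Ruiz wins the head-to-head 9–4.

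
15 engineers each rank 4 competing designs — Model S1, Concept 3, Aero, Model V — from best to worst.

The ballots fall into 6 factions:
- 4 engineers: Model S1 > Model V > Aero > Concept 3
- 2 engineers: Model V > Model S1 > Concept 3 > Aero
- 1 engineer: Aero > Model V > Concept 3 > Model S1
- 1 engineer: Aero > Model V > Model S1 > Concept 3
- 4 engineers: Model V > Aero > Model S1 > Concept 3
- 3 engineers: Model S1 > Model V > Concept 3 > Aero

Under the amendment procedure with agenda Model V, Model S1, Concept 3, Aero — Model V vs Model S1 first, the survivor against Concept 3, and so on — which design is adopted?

Round 1: Model V vs Model S1 — 8–7, Model V advances.
Round 2: Model V vs Concept 3 — 15–0, Model V advances.
Round 3: Model V vs Aero — 13–2, Model V advances.
The agenda winner is Model V.

Model V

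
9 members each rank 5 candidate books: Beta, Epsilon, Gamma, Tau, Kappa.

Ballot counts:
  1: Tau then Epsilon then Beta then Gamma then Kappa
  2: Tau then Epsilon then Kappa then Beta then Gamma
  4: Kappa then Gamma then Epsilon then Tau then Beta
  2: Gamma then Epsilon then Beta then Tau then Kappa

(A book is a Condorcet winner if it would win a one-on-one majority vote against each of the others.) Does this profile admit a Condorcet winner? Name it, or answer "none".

Head-to-head results (9 members):
Beta vs Epsilon: Epsilon, 9–0.
Beta vs Gamma: Gamma, 6–3.
Beta vs Tau: Tau, 7–2.
Beta vs Kappa: Kappa, 6–3.
Epsilon vs Gamma: Gamma, 6–3.
Epsilon vs Tau: Epsilon wins 6–3.
Epsilon vs Kappa: Epsilon, 5–4.
Gamma–Tau: Gamma 6–3.
Gamma vs Kappa: Kappa, 6–3.
Tau–Kappa: Tau 5–4.
Every book loses at least once (Beta loses to Epsilon; Epsilon loses to Gamma; Gamma loses to Kappa; Tau loses to Epsilon; Kappa loses to Epsilon). The majority relation contains the cycle Epsilon → Kappa → Gamma → Epsilon, so there is no Condorcet winner.

none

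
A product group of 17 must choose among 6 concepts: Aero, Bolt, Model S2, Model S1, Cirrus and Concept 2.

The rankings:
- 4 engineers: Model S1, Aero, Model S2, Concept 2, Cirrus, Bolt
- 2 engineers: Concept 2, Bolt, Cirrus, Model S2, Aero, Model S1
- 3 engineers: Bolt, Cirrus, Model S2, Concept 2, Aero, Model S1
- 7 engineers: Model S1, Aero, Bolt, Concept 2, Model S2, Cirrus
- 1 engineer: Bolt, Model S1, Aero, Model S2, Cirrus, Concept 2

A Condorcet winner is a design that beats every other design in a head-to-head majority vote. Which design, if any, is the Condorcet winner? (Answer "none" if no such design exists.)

Pairwise majorities:
Aero vs Bolt: Aero wins 11–6.
Aero vs Model S2: 12 to 5, Aero.
Aero vs Model S1: 5 to 12, Model S1.
Aero vs Cirrus: Aero preferred on 4+7+1 = 12 ballots; Aero wins 12–5.
Aero vs Concept 2: Aero wins 12–5.
Bolt vs Model S2: Bolt is ranked higher on 2+3+7+1 = 13 ballots, Model S2 on 4. Bolt wins 13–4.
Bolt vs Model S1: Model S1, 11–6.
Bolt vs Cirrus: Bolt, 13–4.
Bolt–Concept 2: Bolt 11–6.
Model S2 vs Model S1: Model S1, 12–5.
Model S2 vs Cirrus: Model S2 is ranked higher on 4+7+1 = 12 ballots, Cirrus on 5. Model S2 wins 12–5.
Model S2 vs Concept 2: 8 to 9, Concept 2.
Model S1 vs Cirrus: Model S1 wins 12–5.
Model S1 vs Concept 2: Model S1 preferred on 4+7+1 = 12 ballots; Model S1 wins 12–5.
Cirrus vs Concept 2: Concept 2 wins 13–4.
Model S1 wins every pairwise contest, so Model S1 is the Condorcet winner.

Model S1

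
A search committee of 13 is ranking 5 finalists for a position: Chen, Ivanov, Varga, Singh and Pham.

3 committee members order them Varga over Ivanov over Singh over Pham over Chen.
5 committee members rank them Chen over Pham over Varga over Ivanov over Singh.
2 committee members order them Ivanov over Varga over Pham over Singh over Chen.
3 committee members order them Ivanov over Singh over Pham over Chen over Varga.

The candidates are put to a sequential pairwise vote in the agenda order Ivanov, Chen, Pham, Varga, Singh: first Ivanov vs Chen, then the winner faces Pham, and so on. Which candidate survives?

Varga

Round 1: Ivanov vs Chen — 8–5, Ivanov advances.
Round 2: Ivanov vs Pham — 8–5, Ivanov advances.
Round 3: Ivanov vs Varga — 5–8, Varga advances.
Round 4: Varga vs Singh — 10–3, Varga advances.
The agenda winner is Varga.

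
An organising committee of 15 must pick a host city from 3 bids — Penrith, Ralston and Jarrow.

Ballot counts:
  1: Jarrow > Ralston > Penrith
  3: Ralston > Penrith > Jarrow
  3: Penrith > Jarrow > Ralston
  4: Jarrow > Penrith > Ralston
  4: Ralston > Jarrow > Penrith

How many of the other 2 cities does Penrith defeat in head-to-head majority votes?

0

Penrith against each rival (15 organisers):
Penrith vs Ralston: Penrith is ranked higher on 3+4 = 7 ballots, Ralston on 8. Ralston wins 8–7.
Penrith vs Jarrow: Jarrow wins 9–6.
Penrith beats no one; loses to Ralston, Jarrow — 0 pairwise wins.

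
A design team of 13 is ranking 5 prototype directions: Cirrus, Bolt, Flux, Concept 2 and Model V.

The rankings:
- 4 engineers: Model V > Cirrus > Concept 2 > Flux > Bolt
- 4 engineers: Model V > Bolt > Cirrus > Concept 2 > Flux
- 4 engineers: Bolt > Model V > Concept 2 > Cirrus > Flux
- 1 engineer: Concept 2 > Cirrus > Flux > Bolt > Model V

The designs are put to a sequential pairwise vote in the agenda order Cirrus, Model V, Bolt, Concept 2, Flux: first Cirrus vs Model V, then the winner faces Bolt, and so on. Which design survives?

Round 1: Cirrus vs Model V — 1–12, Model V advances.
Round 2: Model V vs Bolt — 8–5, Model V advances.
Round 3: Model V vs Concept 2 — 12–1, Model V advances.
Round 4: Model V vs Flux — 12–1, Model V advances.
The agenda winner is Model V.

Model V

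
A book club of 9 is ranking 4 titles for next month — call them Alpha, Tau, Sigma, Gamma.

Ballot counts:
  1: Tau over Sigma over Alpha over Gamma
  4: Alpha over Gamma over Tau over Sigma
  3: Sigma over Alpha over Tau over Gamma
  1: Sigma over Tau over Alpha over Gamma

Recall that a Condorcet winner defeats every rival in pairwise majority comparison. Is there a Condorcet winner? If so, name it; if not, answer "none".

Pairwise majorities:
Alpha vs Tau: 7 to 2, Alpha.
Alpha vs Sigma: 4 to 5, Sigma.
Alpha vs Gamma: 9 to 0, Alpha.
Tau vs Sigma: Tau preferred on 1+4 = 5 ballots; Tau wins 5–4.
Tau vs Gamma: Tau preferred on 1+3+1 = 5 ballots; Tau wins 5–4.
Sigma vs Gamma: Sigma is ranked higher on 1+3+1 = 5 ballots, Gamma on 4. Sigma wins 5–4.
Each book drops at least one matchup (Alpha loses to Sigma; Tau loses to Alpha; Sigma loses to Tau; Gamma loses to Alpha); the cycle Alpha → Tau → Sigma → Alpha rules out a Condorcet winner.

none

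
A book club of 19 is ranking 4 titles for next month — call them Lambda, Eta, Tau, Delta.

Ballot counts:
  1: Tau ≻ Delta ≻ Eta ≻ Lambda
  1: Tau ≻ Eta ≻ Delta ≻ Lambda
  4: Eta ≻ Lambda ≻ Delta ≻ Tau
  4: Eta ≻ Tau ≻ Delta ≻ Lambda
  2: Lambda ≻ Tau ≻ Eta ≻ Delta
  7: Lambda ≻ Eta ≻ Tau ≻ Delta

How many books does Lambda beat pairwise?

2

Lambda against each rival (19 members):
Lambda vs Eta: 9 to 10, Eta.
Lambda vs Tau: Lambda wins 13–6.
Lambda vs Delta: Lambda is ranked higher on 4+2+7 = 13 ballots, Delta on 6. Lambda wins 13–6.
Lambda beats Tau, Delta; loses to Eta — 2 pairwise wins.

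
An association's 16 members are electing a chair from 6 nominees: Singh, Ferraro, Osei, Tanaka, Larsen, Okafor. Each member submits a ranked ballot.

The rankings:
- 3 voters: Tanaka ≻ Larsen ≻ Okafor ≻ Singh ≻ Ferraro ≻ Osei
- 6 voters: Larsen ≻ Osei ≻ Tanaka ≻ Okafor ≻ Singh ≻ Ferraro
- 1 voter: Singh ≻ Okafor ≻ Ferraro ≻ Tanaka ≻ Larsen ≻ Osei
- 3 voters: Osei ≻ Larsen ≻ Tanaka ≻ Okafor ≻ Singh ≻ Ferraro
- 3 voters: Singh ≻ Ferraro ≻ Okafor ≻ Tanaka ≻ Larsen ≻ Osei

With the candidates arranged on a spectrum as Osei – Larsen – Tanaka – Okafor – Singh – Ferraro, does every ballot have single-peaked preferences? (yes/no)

Axis positions: Osei=1, Larsen=2, Tanaka=3, Okafor=4, Singh=5, Ferraro=6.
Group 1 (peak Tanaka at position 3): ranking walks positions 3-2-4-5-6-1, expanding outward from the peak — single-peaked.
Group 2 (peak Larsen at position 2): ranking walks positions 2-1-3-4-5-6, expanding outward from the peak — single-peaked.
Group 3 (peak Singh at position 5): ranking walks positions 5-4-6-3-2-1, expanding outward from the peak — single-peaked.
Group 4 (peak Osei at position 1): ranking walks positions 1-2-3-4-5-6, expanding outward from the peak — single-peaked.
Group 5 (peak Singh at position 5): ranking walks positions 5-6-4-3-2-1, expanding outward from the peak — single-peaked.
Every ranking is single-peaked on this axis.

yes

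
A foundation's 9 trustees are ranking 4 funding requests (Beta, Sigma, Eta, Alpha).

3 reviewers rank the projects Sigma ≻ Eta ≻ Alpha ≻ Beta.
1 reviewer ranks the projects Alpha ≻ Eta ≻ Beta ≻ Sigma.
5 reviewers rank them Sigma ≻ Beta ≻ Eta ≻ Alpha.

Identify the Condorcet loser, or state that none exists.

Pairwise majorities:
Beta vs Sigma: Beta preferred on 1 ballot; Sigma wins 8–1.
Beta–Eta: Beta 5–4.
Beta vs Alpha: Beta wins 5–4.
Sigma vs Eta: 8 to 1, Sigma.
Sigma vs Alpha: Sigma, 8–1.
Eta vs Alpha: 8 to 1, Eta.
Only Alpha has no wins; Alpha is the Condorcet loser.

Alpha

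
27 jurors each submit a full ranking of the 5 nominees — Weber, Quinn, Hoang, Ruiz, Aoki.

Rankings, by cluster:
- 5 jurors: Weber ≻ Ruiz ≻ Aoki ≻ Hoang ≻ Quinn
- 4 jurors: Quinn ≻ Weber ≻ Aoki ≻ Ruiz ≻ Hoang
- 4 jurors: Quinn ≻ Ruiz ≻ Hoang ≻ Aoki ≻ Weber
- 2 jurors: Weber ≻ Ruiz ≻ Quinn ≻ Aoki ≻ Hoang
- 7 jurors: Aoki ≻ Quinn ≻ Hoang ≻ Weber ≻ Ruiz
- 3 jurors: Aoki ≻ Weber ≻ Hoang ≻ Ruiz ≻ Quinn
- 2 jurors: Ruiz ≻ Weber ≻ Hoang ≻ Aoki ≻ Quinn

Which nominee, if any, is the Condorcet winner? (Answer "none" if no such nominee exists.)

Head-to-head results (27 jurors):
Weber–Quinn: Quinn 15–12.
Weber–Hoang: Weber 16–11.
Weber vs Ruiz: Weber is ranked higher on 5+4+2+7+3 = 21 ballots, Ruiz on 6. Weber wins 21–6.
Weber–Aoki: Aoki 14–13.
Quinn vs Hoang: 17 to 10, Quinn.
Quinn vs Ruiz: Quinn, 15–12.
Quinn vs Aoki: Aoki, 17–10.
Hoang vs Ruiz: Ruiz wins 17–10.
Hoang vs Aoki: Aoki wins 21–6.
Ruiz–Aoki: Aoki 14–13.
Aoki beats each of Weber, Quinn, Hoang, Ruiz — Aoki is the Condorcet winner.

Aoki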